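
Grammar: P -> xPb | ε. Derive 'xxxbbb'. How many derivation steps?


Derivation: P => xPb => xxPbb => xxxPbbb => xxxbbb
Steps: 4


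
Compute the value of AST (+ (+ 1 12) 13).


Evaluate inner: (+ 1 12) = 13
Evaluate root: (+ 13 13) = 26
Result: 26


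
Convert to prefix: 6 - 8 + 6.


left-to-right (same/higher precedence on left): tree is (+ (- 6 8) 6)
Prefix: + - 6 8 6


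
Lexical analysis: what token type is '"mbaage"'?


Pattern: double-quoted sequence
Type: STRING_LITERAL


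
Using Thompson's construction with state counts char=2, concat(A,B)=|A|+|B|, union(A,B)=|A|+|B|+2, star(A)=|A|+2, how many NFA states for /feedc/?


Syntax tree has 5 char leaf(s), 0 union(s), 0 star(s)
chars contribute 5×2 = 10; each union adds +2; each star adds +2
Total: 10 + 0 + 0 = 10 states


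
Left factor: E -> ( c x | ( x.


Common prefix: '('
Factored: E -> ( E', E' -> c x | x


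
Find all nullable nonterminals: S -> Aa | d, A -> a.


A nonterminal is nullable iff some alternative derives ε (directly, or every symbol in it is nullable)
Nullable: {}


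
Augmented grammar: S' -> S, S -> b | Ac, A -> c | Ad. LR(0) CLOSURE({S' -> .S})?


Start: S' -> .S
For each item with dot before a nonterminal B, add B -> .γ for every B-production
Closure: [S' -> .S, S -> .b, S -> .Ac, A -> .c, A -> .Ad]


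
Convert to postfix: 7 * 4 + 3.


Left to right (same or higher precedence on left)
Postfix: 7 4 * 3 +


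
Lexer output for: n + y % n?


Scan left to right, longest-match per lexeme
Tokens: ID(n), OP(+), ID(y), OP(%), ID(n)


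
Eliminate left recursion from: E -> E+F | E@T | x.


Left-recursive alternatives: E+F, E@T; non-recursive: x
Introduce E': E -> xE', E' -> +FE' | @TE' | ε


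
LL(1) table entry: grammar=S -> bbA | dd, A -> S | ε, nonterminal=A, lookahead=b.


For [A, b]: 'b' ∈ FIRST(S)
Entry: A -> S


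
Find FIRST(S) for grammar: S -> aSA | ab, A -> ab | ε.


Per alternative of S: FIRST(aSA) = {a}; FIRST(ab) = {a}
FIRST(S) = {a}


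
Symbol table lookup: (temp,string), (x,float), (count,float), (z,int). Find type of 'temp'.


Lookup 'temp' → type string


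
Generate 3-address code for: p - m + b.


Break into single-operator statements:
t1 = p - m
t2 = t1 + b


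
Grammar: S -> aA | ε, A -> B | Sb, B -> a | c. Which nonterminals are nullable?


A nonterminal is nullable iff some alternative derives ε (directly, or every symbol in it is nullable)
Nullable: {S}


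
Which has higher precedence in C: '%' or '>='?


'%' is multiplicative (level 10); '>=' is relational (level 7)
Higher level binds tighter
'%' has higher precedence than '>='


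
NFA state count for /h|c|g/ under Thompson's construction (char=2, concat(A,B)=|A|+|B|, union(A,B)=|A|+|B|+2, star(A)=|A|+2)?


Syntax tree has 3 char leaf(s), 2 union(s), 0 star(s)
chars contribute 3×2 = 6; each union adds +2; each star adds +2
Total: 6 + 4 + 0 = 10 states


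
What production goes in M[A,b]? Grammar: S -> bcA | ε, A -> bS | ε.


For [A, b]: 'b' ∈ FIRST(bS)
Entry: A -> bS


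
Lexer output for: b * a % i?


Scan left to right, longest-match per lexeme
Tokens: ID(b), OP(*), ID(a), OP(%), ID(i)


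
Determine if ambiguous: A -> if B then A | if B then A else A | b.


dangling else: 'if B then if B then b else b' parses two ways
Ambiguous


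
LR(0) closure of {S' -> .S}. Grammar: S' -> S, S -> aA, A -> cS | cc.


Start: S' -> .S
For each item with dot before a nonterminal B, add B -> .γ for every B-production
Closure: [S' -> .S, S -> .aA]


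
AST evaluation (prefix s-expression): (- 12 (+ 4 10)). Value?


Evaluate inner: (+ 4 10) = 14
Evaluate root: (- 12 14) = -2
Result: -2


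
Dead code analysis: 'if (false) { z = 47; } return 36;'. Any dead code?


condition is constant false, so the whole block is unreachable
Dead: 'if (false) { z = 47; }'


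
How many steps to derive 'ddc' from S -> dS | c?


Derivation: S => dS => ddS => ddc
Steps: 3


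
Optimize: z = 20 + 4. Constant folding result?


20 + 4 = 24 at compile time
Optimized: z = 24


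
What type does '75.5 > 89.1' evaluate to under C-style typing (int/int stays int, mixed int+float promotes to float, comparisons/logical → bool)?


Operand types: float > float
Rule: comparison yields bool
Result type: bool


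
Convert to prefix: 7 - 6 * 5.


'*' binds tighter: tree is (- 7 (* 6 5))
Prefix: - 7 * 6 5


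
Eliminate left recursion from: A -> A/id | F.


Left-recursive alternatives: A/id; non-recursive: F
Introduce A': A -> FA', A' -> /idA' | ε


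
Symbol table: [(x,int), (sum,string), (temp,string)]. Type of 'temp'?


Lookup 'temp' → type string


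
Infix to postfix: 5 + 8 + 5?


Left to right (same or higher precedence on left)
Postfix: 5 8 + 5 +


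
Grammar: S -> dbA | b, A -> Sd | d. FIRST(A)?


Per alternative of A: FIRST(Sd) = {b, d}; FIRST(d) = {d}
FIRST(A) = {b, d}


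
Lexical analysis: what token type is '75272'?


Pattern: digits only
Type: INTEGER_LITERAL


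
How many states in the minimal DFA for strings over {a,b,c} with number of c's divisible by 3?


Track (count of c) mod 3: states 0..2, accept at 0
Minimal DFA: 3 states


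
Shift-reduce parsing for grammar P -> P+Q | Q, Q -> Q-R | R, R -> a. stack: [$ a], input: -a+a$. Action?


'a' on top is the handle for R -> a
Action: reduce (R -> a)


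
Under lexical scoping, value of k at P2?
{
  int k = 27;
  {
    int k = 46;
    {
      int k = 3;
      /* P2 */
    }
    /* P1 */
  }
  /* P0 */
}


k declared in the same block as P2
k = 3


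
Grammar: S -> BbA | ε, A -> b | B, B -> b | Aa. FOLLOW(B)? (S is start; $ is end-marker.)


$ ∈ FOLLOW(S). For each A -> αBβ: add FIRST(β)\{ε} to FOLLOW(B); if β nullable, add FOLLOW(A).
FOLLOW(B) = {$, a, b}


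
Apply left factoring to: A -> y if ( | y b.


Common prefix: 'y'
Factored: A -> y A', A' -> if ( | b


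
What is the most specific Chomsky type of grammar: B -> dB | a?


Right-linear: every RHS is a terminal or a terminal followed by one nonterminal
Classification: Type 3 (Regular)


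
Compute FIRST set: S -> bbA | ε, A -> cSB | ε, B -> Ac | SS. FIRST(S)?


Per alternative of S: FIRST(bbA) = {b}; FIRST(ε) = {ε}
FIRST(S) = {b, ε}


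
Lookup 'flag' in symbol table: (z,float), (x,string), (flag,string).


Lookup 'flag' → type string


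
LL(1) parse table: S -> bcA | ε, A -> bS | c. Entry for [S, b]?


For [S, b]: 'b' ∈ FIRST(bcA)
Entry: S -> bcA


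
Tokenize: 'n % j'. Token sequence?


Scan left to right, longest-match per lexeme
Tokens: ID(n), OP(%), ID(j)


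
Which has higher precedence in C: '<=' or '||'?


'<=' is relational (level 7); '||' is logical OR (level 1)
Higher level binds tighter
'<=' has higher precedence than '||'


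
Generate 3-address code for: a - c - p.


Break into single-operator statements:
t1 = a - c
t2 = t1 - p


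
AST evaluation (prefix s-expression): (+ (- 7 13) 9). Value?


Evaluate inner: (- 7 13) = -6
Evaluate root: (+ -6 9) = 3
Result: 3


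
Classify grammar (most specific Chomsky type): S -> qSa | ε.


Single nonterminal LHS, but q^n a^n is not regular
Classification: Type 2 (Context-Free)


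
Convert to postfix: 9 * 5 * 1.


Left to right (same or higher precedence on left)
Postfix: 9 5 * 1 *


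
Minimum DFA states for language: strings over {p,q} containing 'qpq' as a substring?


KMP-style automaton: 3 progress states + 1 absorbing accept = 4
Minimal DFA: 4 states


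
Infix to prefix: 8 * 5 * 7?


left-to-right (same/higher precedence on left): tree is (* (* 8 5) 7)
Prefix: * * 8 5 7


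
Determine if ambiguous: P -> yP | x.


right-linear, alternatives start with distinct terminals 'y' vs 'x': unique leftmost derivation
Unambiguous


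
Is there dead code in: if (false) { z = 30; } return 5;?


condition is constant false, so the whole block is unreachable
Dead: 'if (false) { z = 30; }'


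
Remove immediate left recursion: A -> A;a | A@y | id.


Left-recursive alternatives: A;a, A@y; non-recursive: id
Introduce A': A -> idA', A' -> ;aA' | @yA' | ε


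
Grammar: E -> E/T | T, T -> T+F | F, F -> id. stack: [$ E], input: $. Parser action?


start symbol E on stack, input exhausted
Action: accept


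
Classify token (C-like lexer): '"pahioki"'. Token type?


Pattern: double-quoted sequence
Type: STRING_LITERAL


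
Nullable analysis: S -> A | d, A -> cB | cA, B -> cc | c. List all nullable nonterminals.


A nonterminal is nullable iff some alternative derives ε (directly, or every symbol in it is nullable)
Nullable: {}


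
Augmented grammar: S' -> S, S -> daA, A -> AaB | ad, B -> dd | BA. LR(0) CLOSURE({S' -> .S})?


Start: S' -> .S
For each item with dot before a nonterminal B, add B -> .γ for every B-production
Closure: [S' -> .S, S -> .daA]


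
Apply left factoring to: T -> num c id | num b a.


Common prefix: 'num'
Factored: T -> num T', T' -> c id | b a


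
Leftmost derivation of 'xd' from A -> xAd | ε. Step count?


Derivation: A => xAd => xd
Steps: 2


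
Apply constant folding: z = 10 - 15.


10 - 15 = -5 at compile time
Optimized: z = -5


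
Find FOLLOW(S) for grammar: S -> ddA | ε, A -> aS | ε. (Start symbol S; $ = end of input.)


$ ∈ FOLLOW(S). For each A -> αBβ: add FIRST(β)\{ε} to FOLLOW(B); if β nullable, add FOLLOW(A).
FOLLOW(S) = {$}


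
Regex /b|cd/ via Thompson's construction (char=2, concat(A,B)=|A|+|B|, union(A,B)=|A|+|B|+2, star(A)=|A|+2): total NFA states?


Syntax tree has 3 char leaf(s), 1 union(s), 0 star(s)
chars contribute 3×2 = 6; each union adds +2; each star adds +2
Total: 6 + 2 + 0 = 8 states


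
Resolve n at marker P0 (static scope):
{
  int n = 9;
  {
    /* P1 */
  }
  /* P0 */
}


n declared in the same block as P0
n = 9


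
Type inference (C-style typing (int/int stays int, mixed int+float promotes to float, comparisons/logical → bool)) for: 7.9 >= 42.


Operand types: float >= int
Rule: comparison yields bool
Result type: bool


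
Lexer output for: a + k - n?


Scan left to right, longest-match per lexeme
Tokens: ID(a), OP(+), ID(k), OP(-), ID(n)


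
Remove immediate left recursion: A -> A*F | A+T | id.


Left-recursive alternatives: A*F, A+T; non-recursive: id
Introduce A': A -> idA', A' -> *FA' | +TA' | ε


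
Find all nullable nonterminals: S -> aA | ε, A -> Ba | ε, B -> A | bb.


A nonterminal is nullable iff some alternative derives ε (directly, or every symbol in it is nullable)
Nullable: {A, B, S}


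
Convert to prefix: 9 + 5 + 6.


left-to-right (same/higher precedence on left): tree is (+ (+ 9 5) 6)
Prefix: + + 9 5 6


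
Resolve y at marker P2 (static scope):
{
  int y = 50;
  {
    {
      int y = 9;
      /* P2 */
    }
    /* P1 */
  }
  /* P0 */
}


y declared in the same block as P2
y = 9


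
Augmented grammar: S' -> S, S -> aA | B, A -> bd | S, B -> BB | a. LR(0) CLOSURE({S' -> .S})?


Start: S' -> .S
For each item with dot before a nonterminal B, add B -> .γ for every B-production
Closure: [S' -> .S, S -> .aA, S -> .B, B -> .BB, B -> .a]


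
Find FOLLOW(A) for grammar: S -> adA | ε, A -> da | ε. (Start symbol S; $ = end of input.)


$ ∈ FOLLOW(S). For each A -> αBβ: add FIRST(β)\{ε} to FOLLOW(B); if β nullable, add FOLLOW(A).
FOLLOW(A) = {$}


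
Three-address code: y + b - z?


Break into single-operator statements:
t1 = y + b
t2 = t1 - z


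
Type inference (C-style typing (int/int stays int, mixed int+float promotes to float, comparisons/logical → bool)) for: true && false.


Operand types: bool && bool
Rule: logical operators take bool operands and yield bool
Result type: bool


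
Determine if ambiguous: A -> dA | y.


right-linear, alternatives start with distinct terminals 'd' vs 'y': unique leftmost derivation
Unambiguous


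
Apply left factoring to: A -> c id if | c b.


Common prefix: 'c'
Factored: A -> c A', A' -> id if | b


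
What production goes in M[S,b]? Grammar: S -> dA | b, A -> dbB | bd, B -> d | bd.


For [S, b]: 'b' ∈ FIRST(b)
Entry: S -> b


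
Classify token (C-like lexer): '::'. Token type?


Pattern: operator symbol
Type: OPERATOR


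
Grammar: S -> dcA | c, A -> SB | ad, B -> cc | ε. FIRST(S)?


Per alternative of S: FIRST(dcA) = {d}; FIRST(c) = {c}
FIRST(S) = {c, d}


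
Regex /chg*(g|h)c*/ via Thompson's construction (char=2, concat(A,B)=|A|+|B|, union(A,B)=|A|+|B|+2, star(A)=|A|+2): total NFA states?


Syntax tree has 6 char leaf(s), 1 union(s), 2 star(s)
chars contribute 6×2 = 12; each union adds +2; each star adds +2
Total: 12 + 2 + 4 = 18 states


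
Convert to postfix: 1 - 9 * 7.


* has higher precedence, evaluate 9*7 first
Postfix: 1 9 7 * -


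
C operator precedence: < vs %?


'%' is multiplicative (level 10); '<' is relational (level 7)
Higher level binds tighter
'%' has higher precedence than '<'


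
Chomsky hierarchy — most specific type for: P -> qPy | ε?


Single nonterminal LHS, but q^n y^n is not regular
Classification: Type 2 (Context-Free)


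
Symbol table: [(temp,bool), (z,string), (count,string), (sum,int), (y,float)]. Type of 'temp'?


Lookup 'temp' → type bool


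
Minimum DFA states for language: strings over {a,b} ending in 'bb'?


Track the longest suffix of input matching a prefix of 'bb': 3 classes (prefixes of length 0..2)
Minimal DFA: 3 states


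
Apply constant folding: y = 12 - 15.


12 - 15 = -3 at compile time
Optimized: y = -3


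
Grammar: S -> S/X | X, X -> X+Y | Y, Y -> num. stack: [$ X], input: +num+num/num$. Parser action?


shift '+' to continue X -> X+Y
Action: shift


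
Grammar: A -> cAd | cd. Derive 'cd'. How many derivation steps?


Derivation: A => cd
Steps: 1


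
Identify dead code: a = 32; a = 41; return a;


first assignment to a is overwritten before any read
Dead: 'a = 32'


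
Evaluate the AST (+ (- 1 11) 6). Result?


Evaluate inner: (- 1 11) = -10
Evaluate root: (+ -10 6) = -4
Result: -4


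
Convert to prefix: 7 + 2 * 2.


'*' binds tighter: tree is (+ 7 (* 2 2))
Prefix: + 7 * 2 2


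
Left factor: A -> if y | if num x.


Common prefix: 'if'
Factored: A -> if A', A' -> y | num x


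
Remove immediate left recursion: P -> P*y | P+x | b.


Left-recursive alternatives: P*y, P+x; non-recursive: b
Introduce P': P -> bP', P' -> *yP' | +xP' | ε


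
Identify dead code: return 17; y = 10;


statement follows a return and is unreachable
Dead: 'y = 10'


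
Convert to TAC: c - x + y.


Break into single-operator statements:
t1 = c - x
t2 = t1 + y


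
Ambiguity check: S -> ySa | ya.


balanced y^n…a^n: each string has a unique parse
Unambiguous


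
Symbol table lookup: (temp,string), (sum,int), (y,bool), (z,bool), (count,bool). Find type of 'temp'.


Lookup 'temp' → type string


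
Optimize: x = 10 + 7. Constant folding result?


10 + 7 = 17 at compile time
Optimized: x = 17


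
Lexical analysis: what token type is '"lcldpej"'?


Pattern: double-quoted sequence
Type: STRING_LITERAL


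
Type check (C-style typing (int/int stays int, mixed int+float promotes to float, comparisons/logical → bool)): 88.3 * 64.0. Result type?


Operand types: float * float
Rule: mixed int/float promotes to float; int/int stays int
Result type: float


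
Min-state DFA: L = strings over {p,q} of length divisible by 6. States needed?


Track length mod 6: states 0..5, accept at 0
Minimal DFA: 6 states


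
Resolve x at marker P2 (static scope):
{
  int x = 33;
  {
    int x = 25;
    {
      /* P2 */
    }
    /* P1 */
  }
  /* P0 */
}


P2's block does not declare x; resolves to the enclosing declaration at depth 1
x = 25


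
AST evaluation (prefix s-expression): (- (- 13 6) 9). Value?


Evaluate inner: (- 13 6) = 7
Evaluate root: (- 7 9) = -2
Result: -2


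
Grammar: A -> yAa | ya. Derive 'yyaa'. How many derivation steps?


Derivation: A => yAa => yyaa
Steps: 2


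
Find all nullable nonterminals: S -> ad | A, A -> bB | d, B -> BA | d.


A nonterminal is nullable iff some alternative derives ε (directly, or every symbol in it is nullable)
Nullable: {}


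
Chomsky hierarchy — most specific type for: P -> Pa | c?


Left-linear: every RHS is a terminal or one nonterminal followed by a terminal
Classification: Type 3 (Regular)


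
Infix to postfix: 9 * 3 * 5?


Left to right (same or higher precedence on left)
Postfix: 9 3 * 5 *


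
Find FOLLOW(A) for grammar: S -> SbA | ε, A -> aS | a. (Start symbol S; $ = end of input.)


$ ∈ FOLLOW(S). For each A -> αBβ: add FIRST(β)\{ε} to FOLLOW(B); if β nullable, add FOLLOW(A).
FOLLOW(A) = {$, b}


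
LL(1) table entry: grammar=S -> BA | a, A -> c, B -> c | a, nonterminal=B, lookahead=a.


For [B, a]: 'a' ∈ FIRST(a)
Entry: B -> a


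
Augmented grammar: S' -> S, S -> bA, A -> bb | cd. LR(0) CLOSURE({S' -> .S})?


Start: S' -> .S
For each item with dot before a nonterminal B, add B -> .γ for every B-production
Closure: [S' -> .S, S -> .bA]


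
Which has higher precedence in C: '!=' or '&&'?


'!=' is equality (level 6); '&&' is logical AND (level 2)
Higher level binds tighter
'!=' has higher precedence than '&&'


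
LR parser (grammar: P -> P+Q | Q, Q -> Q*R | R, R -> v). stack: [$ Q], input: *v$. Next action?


shift '*' to continue Q -> Q*R
Action: shift


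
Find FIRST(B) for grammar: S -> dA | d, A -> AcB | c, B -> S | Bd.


Per alternative of B: FIRST(S) = {d}; FIRST(Bd) = {d}
FIRST(B) = {d}


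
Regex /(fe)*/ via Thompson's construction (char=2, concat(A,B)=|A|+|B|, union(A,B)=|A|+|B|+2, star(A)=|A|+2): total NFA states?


Syntax tree has 2 char leaf(s), 0 union(s), 1 star(s)
chars contribute 2×2 = 4; each union adds +2; each star adds +2
Total: 4 + 0 + 2 = 6 states


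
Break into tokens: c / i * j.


Scan left to right, longest-match per lexeme
Tokens: ID(c), OP(/), ID(i), OP(*), ID(j)


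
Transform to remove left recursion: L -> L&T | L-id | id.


Left-recursive alternatives: L&T, L-id; non-recursive: id
Introduce L': L -> idL', L' -> &TL' | -idL' | ε


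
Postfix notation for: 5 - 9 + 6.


Left to right (same or higher precedence on left)
Postfix: 5 9 - 6 +


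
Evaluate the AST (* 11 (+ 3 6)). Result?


Evaluate inner: (+ 3 6) = 9
Evaluate root: (* 11 9) = 99
Result: 99


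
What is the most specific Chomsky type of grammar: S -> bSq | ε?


Single nonterminal LHS, but b^n q^n is not regular
Classification: Type 2 (Context-Free)


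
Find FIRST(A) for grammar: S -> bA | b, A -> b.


Per alternative of A: FIRST(b) = {b}
FIRST(A) = {b}


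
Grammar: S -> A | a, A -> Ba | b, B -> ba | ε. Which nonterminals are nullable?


A nonterminal is nullable iff some alternative derives ε (directly, or every symbol in it is nullable)
Nullable: {B}


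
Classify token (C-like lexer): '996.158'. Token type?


Pattern: digits with a decimal point
Type: FLOAT_LITERAL


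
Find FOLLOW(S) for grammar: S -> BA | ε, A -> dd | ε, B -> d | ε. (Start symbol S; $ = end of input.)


$ ∈ FOLLOW(S). For each A -> αBβ: add FIRST(β)\{ε} to FOLLOW(B); if β nullable, add FOLLOW(A).
FOLLOW(S) = {$}


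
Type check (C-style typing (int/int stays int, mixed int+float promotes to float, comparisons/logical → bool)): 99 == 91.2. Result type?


Operand types: int == float
Rule: comparison yields bool
Result type: bool


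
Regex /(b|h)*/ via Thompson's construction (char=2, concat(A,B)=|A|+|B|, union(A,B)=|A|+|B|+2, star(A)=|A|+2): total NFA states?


Syntax tree has 2 char leaf(s), 1 union(s), 1 star(s)
chars contribute 2×2 = 4; each union adds +2; each star adds +2
Total: 4 + 2 + 2 = 8 states


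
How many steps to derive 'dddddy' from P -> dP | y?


Derivation: P => dP => ddP => dddP => ddddP => dddddP => dddddy
Steps: 6


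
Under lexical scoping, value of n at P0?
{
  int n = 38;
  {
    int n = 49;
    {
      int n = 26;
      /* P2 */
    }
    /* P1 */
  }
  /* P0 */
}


n declared in the same block as P0
n = 38


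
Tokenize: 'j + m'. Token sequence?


Scan left to right, longest-match per lexeme
Tokens: ID(j), OP(+), ID(m)


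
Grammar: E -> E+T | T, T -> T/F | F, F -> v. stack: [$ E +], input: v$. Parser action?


no handle ('E+' is not any RHS); shift 'v'
Action: shift


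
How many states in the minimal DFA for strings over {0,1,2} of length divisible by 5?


Track length mod 5: states 0..4, accept at 0
Minimal DFA: 5 states


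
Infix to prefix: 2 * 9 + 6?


left-to-right (same/higher precedence on left): tree is (+ (* 2 9) 6)
Prefix: + * 2 9 6


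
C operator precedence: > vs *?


'*' is multiplicative (level 10); '>' is relational (level 7)
Higher level binds tighter
'*' has higher precedence than '>'


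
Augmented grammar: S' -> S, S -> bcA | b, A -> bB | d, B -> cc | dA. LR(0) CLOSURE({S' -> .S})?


Start: S' -> .S
For each item with dot before a nonterminal B, add B -> .γ for every B-production
Closure: [S' -> .S, S -> .bcA, S -> .b]


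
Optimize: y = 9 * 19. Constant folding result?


9 * 19 = 171 at compile time
Optimized: y = 171


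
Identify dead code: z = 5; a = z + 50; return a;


z is read by a's definition; a is returned
No dead code


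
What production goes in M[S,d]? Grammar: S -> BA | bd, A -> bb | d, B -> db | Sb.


For [S, d]: 'd' ∈ FIRST(BA)
Entry: S -> BA


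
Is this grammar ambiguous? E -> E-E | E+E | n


'n-n+n' has two parse trees (no precedence encoded between - and +)
Ambiguous


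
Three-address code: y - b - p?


Break into single-operator statements:
t1 = y - b
t2 = t1 - p


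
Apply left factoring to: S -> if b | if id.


Common prefix: 'if'
Factored: S -> if S', S' -> b | id


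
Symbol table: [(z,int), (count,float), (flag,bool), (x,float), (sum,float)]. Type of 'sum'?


Lookup 'sum' → type float


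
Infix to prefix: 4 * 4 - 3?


left-to-right (same/higher precedence on left): tree is (- (* 4 4) 3)
Prefix: - * 4 4 3


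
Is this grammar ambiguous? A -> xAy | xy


balanced x^n…y^n: each string has a unique parse
Unambiguous


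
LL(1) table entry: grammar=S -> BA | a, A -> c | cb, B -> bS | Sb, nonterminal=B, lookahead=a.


For [B, a]: 'a' ∈ FIRST(Sb)
Entry: B -> Sb


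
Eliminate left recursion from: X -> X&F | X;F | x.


Left-recursive alternatives: X&F, X;F; non-recursive: x
Introduce X': X -> xX', X' -> &FX' | ;FX' | ε


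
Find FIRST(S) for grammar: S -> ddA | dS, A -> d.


Per alternative of S: FIRST(ddA) = {d}; FIRST(dS) = {d}
FIRST(S) = {d}


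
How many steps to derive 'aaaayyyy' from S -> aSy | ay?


Derivation: S => aSy => aaSyy => aaaSyyy => aaaayyyy
Steps: 4


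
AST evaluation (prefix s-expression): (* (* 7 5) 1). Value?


Evaluate inner: (* 7 5) = 35
Evaluate root: (* 35 1) = 35
Result: 35


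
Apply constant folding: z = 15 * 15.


15 * 15 = 225 at compile time
Optimized: z = 225


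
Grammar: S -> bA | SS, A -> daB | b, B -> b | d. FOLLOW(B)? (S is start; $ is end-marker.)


$ ∈ FOLLOW(S). For each A -> αBβ: add FIRST(β)\{ε} to FOLLOW(B); if β nullable, add FOLLOW(A).
FOLLOW(B) = {$, b}


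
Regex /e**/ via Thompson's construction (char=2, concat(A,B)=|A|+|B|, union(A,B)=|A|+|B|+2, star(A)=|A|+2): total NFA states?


Syntax tree has 1 char leaf(s), 0 union(s), 2 star(s)
chars contribute 1×2 = 2; each union adds +2; each star adds +2
Total: 2 + 0 + 4 = 6 states


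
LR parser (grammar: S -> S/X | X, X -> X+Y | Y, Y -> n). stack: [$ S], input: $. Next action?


start symbol S on stack, input exhausted
Action: accept


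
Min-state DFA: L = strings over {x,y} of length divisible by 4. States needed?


Track length mod 4: states 0..3, accept at 0
Minimal DFA: 4 states


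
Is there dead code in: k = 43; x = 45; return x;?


k is assigned but never read
Dead: 'k = 43'


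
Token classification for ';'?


Pattern: delimiter/punctuation
Type: PUNCTUATION


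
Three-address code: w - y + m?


Break into single-operator statements:
t1 = w - y
t2 = t1 + m


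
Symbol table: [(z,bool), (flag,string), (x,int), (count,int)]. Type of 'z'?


Lookup 'z' → type bool


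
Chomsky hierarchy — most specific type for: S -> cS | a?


Right-linear: every RHS is a terminal or a terminal followed by one nonterminal
Classification: Type 3 (Regular)


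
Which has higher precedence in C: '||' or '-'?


'-' is additive (level 9); '||' is logical OR (level 1)
Higher level binds tighter
'-' has higher precedence than '||'


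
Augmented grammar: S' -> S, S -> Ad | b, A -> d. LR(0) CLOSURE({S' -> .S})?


Start: S' -> .S
For each item with dot before a nonterminal B, add B -> .γ for every B-production
Closure: [S' -> .S, S -> .Ad, S -> .b, A -> .d]


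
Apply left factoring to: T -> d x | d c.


Common prefix: 'd'
Factored: T -> d T', T' -> x | c


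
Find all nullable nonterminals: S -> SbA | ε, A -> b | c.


A nonterminal is nullable iff some alternative derives ε (directly, or every symbol in it is nullable)
Nullable: {S}


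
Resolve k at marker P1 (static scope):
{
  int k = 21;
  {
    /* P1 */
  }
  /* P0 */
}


P1's block does not declare k; resolves to the enclosing declaration at depth 0
k = 21


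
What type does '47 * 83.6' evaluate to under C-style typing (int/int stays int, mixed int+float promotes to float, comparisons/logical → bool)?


Operand types: int * float
Rule: mixed int/float promotes to float; int/int stays int
Result type: float


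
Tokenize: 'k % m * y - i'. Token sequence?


Scan left to right, longest-match per lexeme
Tokens: ID(k), OP(%), ID(m), OP(*), ID(y), OP(-), ID(i)


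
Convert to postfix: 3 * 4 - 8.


Left to right (same or higher precedence on left)
Postfix: 3 4 * 8 -


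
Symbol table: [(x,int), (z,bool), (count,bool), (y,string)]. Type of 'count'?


Lookup 'count' → type bool


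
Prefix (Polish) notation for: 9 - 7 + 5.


left-to-right (same/higher precedence on left): tree is (+ (- 9 7) 5)
Prefix: + - 9 7 5


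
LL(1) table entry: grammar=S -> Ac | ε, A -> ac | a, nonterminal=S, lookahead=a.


For [S, a]: 'a' ∈ FIRST(Ac)
Entry: S -> Ac


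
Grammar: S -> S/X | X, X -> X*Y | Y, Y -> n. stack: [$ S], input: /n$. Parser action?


shift '/' to continue S -> S/X
Action: shift


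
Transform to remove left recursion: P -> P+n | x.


Left-recursive alternatives: P+n; non-recursive: x
Introduce P': P -> xP', P' -> +nP' | ε


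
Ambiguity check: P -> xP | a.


right-linear, alternatives start with distinct terminals 'x' vs 'a': unique leftmost derivation
Unambiguous


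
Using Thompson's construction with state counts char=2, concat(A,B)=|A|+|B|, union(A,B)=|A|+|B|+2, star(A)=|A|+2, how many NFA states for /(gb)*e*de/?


Syntax tree has 5 char leaf(s), 0 union(s), 2 star(s)
chars contribute 5×2 = 10; each union adds +2; each star adds +2
Total: 10 + 0 + 4 = 14 states


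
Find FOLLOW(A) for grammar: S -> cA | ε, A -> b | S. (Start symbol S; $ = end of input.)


$ ∈ FOLLOW(S). For each A -> αBβ: add FIRST(β)\{ε} to FOLLOW(B); if β nullable, add FOLLOW(A).
FOLLOW(A) = {$}


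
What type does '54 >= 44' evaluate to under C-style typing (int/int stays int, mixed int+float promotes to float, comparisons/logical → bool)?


Operand types: int >= int
Rule: comparison yields bool
Result type: bool


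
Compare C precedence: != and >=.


'>=' is relational (level 7); '!=' is equality (level 6)
Higher level binds tighter
'>=' has higher precedence than '!='


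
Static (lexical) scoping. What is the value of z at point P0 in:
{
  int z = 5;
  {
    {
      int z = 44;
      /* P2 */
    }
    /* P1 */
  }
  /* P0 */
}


z declared in the same block as P0
z = 5


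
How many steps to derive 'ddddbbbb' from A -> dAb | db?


Derivation: A => dAb => ddAbb => dddAbbb => ddddbbbb
Steps: 4


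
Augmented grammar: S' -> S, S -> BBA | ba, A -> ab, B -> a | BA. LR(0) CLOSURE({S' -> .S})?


Start: S' -> .S
For each item with dot before a nonterminal B, add B -> .γ for every B-production
Closure: [S' -> .S, S -> .BBA, S -> .ba, B -> .a, B -> .BA]


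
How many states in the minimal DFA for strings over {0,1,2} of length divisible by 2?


Track length mod 2: states 0..1, accept at 0
Minimal DFA: 2 states


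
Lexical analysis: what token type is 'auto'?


Pattern: reserved word
Type: KEYWORD


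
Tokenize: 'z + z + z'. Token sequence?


Scan left to right, longest-match per lexeme
Tokens: ID(z), OP(+), ID(z), OP(+), ID(z)


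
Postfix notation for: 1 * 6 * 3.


Left to right (same or higher precedence on left)
Postfix: 1 6 * 3 *


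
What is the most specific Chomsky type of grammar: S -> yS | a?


Right-linear: every RHS is a terminal or a terminal followed by one nonterminal
Classification: Type 3 (Regular)


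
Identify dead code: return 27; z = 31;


statement follows a return and is unreachable
Dead: 'z = 31'


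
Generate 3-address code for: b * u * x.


Break into single-operator statements:
t1 = b * u
t2 = t1 * x


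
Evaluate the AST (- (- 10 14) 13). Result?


Evaluate inner: (- 10 14) = -4
Evaluate root: (- -4 13) = -17
Result: -17


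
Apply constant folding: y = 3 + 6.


3 + 6 = 9 at compile time
Optimized: y = 9


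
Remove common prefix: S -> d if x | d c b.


Common prefix: 'd'
Factored: S -> d S', S' -> if x | c b


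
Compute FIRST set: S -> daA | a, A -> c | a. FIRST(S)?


Per alternative of S: FIRST(daA) = {d}; FIRST(a) = {a}
FIRST(S) = {a, d}


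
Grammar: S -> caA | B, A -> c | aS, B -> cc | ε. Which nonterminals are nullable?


A nonterminal is nullable iff some alternative derives ε (directly, or every symbol in it is nullable)
Nullable: {B, S}


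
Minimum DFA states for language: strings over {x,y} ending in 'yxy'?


Track the longest suffix of input matching a prefix of 'yxy': 4 classes (prefixes of length 0..3)
Minimal DFA: 4 states


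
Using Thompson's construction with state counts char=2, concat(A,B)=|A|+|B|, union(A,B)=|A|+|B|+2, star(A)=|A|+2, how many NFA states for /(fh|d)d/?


Syntax tree has 4 char leaf(s), 1 union(s), 0 star(s)
chars contribute 4×2 = 8; each union adds +2; each star adds +2
Total: 8 + 2 + 0 = 10 states


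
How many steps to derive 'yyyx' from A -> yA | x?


Derivation: A => yA => yyA => yyyA => yyyx
Steps: 4


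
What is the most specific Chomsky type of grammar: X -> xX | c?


Right-linear: every RHS is a terminal or a terminal followed by one nonterminal
Classification: Type 3 (Regular)


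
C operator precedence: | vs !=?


'!=' is equality (level 6); '|' is bitwise OR (level 3)
Higher level binds tighter
'!=' has higher precedence than '|'


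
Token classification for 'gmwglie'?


Pattern: letter/underscore followed by alphanumerics, not a keyword
Type: IDENTIFIER


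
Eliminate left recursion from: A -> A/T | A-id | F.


Left-recursive alternatives: A/T, A-id; non-recursive: F
Introduce A': A -> FA', A' -> /TA' | -idA' | ε


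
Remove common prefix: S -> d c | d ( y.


Common prefix: 'd'
Factored: S -> d S', S' -> c | ( y


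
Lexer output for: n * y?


Scan left to right, longest-match per lexeme
Tokens: ID(n), OP(*), ID(y)


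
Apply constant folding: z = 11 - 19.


11 - 19 = -8 at compile time
Optimized: z = -8


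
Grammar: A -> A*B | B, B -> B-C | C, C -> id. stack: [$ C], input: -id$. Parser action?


'C' (not preceded by B-) is the handle for B -> C
Action: reduce (B -> C)


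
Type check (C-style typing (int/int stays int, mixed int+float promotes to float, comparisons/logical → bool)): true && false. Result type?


Operand types: bool && bool
Rule: logical operators take bool operands and yield bool
Result type: bool


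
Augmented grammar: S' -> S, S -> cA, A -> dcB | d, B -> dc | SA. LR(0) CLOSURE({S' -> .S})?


Start: S' -> .S
For each item with dot before a nonterminal B, add B -> .γ for every B-production
Closure: [S' -> .S, S -> .cA]


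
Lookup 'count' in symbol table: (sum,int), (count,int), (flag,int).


Lookup 'count' → type int


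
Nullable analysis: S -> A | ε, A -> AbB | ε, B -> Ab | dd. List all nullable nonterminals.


A nonterminal is nullable iff some alternative derives ε (directly, or every symbol in it is nullable)
Nullable: {A, S}


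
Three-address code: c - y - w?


Break into single-operator statements:
t1 = c - y
t2 = t1 - w


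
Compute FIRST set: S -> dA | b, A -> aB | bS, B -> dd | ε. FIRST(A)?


Per alternative of A: FIRST(aB) = {a}; FIRST(bS) = {b}
FIRST(A) = {a, b}


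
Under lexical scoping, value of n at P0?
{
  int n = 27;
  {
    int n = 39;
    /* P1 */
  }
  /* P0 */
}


n declared in the same block as P0
n = 27


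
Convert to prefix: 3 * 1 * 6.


left-to-right (same/higher precedence on left): tree is (* (* 3 1) 6)
Prefix: * * 3 1 6


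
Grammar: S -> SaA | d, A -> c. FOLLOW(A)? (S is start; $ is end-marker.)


$ ∈ FOLLOW(S). For each A -> αBβ: add FIRST(β)\{ε} to FOLLOW(B); if β nullable, add FOLLOW(A).
FOLLOW(A) = {$, a}


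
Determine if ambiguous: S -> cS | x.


right-linear, alternatives start with distinct terminals 'c' vs 'x': unique leftmost derivation
Unambiguous


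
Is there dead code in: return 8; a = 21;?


statement follows a return and is unreachable
Dead: 'a = 21'


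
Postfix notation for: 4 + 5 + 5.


Left to right (same or higher precedence on left)
Postfix: 4 5 + 5 +


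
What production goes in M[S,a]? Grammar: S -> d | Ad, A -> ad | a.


For [S, a]: 'a' ∈ FIRST(Ad)
Entry: S -> Ad


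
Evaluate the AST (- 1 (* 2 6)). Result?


Evaluate inner: (* 2 6) = 12
Evaluate root: (- 1 12) = -11
Result: -11


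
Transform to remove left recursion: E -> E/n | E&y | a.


Left-recursive alternatives: E/n, E&y; non-recursive: a
Introduce E': E -> aE', E' -> /nE' | &yE' | ε


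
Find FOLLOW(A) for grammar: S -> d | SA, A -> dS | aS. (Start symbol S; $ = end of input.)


$ ∈ FOLLOW(S). For each A -> αBβ: add FIRST(β)\{ε} to FOLLOW(B); if β nullable, add FOLLOW(A).
FOLLOW(A) = {$, a, d}


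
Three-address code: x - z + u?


Break into single-operator statements:
t1 = x - z
t2 = t1 + u


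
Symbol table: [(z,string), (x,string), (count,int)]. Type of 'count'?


Lookup 'count' → type int


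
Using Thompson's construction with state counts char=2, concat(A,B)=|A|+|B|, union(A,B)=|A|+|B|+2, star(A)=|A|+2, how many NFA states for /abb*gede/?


Syntax tree has 7 char leaf(s), 0 union(s), 1 star(s)
chars contribute 7×2 = 14; each union adds +2; each star adds +2
Total: 14 + 0 + 2 = 16 states


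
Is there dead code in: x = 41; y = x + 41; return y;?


x is read by y's definition; y is returned
No dead code


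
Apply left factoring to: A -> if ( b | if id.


Common prefix: 'if'
Factored: A -> if A', A' -> ( b | id


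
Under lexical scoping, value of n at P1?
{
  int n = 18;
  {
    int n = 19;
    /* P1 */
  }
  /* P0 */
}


n declared in the same block as P1
n = 19


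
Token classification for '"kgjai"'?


Pattern: double-quoted sequence
Type: STRING_LITERAL


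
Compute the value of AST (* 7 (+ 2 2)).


Evaluate inner: (+ 2 2) = 4
Evaluate root: (* 7 4) = 28
Result: 28


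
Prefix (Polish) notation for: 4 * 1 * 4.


left-to-right (same/higher precedence on left): tree is (* (* 4 1) 4)
Prefix: * * 4 1 4


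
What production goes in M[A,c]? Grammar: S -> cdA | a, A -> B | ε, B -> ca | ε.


For [A, c]: 'c' ∈ FIRST(B)
Entry: A -> B


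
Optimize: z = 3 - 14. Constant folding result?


3 - 14 = -11 at compile time
Optimized: z = -11


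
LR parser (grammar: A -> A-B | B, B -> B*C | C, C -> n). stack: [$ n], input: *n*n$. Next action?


'n' on top is the handle for C -> n
Action: reduce (C -> n)


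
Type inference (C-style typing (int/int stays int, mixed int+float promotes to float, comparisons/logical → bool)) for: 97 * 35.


Operand types: int * int
Rule: mixed int/float promotes to float; int/int stays int
Result type: int


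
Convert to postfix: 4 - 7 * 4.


* has higher precedence, evaluate 7*4 first
Postfix: 4 7 4 * -


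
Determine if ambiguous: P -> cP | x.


right-linear, alternatives start with distinct terminals 'c' vs 'x': unique leftmost derivation
Unambiguous


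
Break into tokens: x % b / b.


Scan left to right, longest-match per lexeme
Tokens: ID(x), OP(%), ID(b), OP(/), ID(b)


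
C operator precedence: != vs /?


'/' is multiplicative (level 10); '!=' is equality (level 6)
Higher level binds tighter
'/' has higher precedence than '!='


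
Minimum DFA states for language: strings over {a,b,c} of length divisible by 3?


Track length mod 3: states 0..2, accept at 0
Minimal DFA: 3 states


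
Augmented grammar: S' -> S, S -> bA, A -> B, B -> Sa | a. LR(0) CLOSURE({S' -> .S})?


Start: S' -> .S
For each item with dot before a nonterminal B, add B -> .γ for every B-production
Closure: [S' -> .S, S -> .bA]


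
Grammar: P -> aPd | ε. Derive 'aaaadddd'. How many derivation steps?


Derivation: P => aPd => aaPdd => aaaPddd => aaaaPdddd => aaaadddd
Steps: 5


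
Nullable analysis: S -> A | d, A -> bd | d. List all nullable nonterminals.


A nonterminal is nullable iff some alternative derives ε (directly, or every symbol in it is nullable)
Nullable: {}


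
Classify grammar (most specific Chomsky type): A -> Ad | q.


Left-linear: every RHS is a terminal or one nonterminal followed by a terminal
Classification: Type 3 (Regular)


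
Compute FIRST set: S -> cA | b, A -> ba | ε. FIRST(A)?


Per alternative of A: FIRST(ba) = {b}; FIRST(ε) = {ε}
FIRST(A) = {b, ε}


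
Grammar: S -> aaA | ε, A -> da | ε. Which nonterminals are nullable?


A nonterminal is nullable iff some alternative derives ε (directly, or every symbol in it is nullable)
Nullable: {A, S}


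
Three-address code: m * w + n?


Break into single-operator statements:
t1 = m * w
t2 = t1 + n


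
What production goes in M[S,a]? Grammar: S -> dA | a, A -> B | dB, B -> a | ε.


For [S, a]: 'a' ∈ FIRST(a)
Entry: S -> a


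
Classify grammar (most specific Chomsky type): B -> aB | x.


Right-linear: every RHS is a terminal or a terminal followed by one nonterminal
Classification: Type 3 (Regular)


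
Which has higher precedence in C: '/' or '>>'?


'/' is multiplicative (level 10); '>>' is shift (level 8)
Higher level binds tighter
'/' has higher precedence than '>>'


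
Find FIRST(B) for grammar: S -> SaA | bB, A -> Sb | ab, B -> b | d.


Per alternative of B: FIRST(b) = {b}; FIRST(d) = {d}
FIRST(B) = {b, d}


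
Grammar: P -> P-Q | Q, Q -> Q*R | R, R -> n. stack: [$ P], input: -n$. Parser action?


shift '-' to continue P -> P-Q
Action: shift


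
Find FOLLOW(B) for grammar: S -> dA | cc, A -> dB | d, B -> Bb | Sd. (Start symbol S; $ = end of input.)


$ ∈ FOLLOW(S). For each A -> αBβ: add FIRST(β)\{ε} to FOLLOW(B); if β nullable, add FOLLOW(A).
FOLLOW(B) = {$, b, d}
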